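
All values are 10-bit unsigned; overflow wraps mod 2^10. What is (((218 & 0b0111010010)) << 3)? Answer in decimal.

656

218 = 0011011010
0b0111010010 = 0111010010
→ & → 0011010010 = 210
→ << 3 (mod 2^10) → 1010010000 = 656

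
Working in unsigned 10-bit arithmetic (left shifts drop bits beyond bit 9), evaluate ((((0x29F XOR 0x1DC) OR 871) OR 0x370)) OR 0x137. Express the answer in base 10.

0x29F = 1010011111
0x1DC = 0111011100
→ XOR → 1101000011 = 835
871 = 1101100111
→ OR → 1101100111 = 871
0x370 = 1101110000
→ OR → 1101110111 = 887
0x137 = 0100110111
→ OR → 1101110111 = 887

887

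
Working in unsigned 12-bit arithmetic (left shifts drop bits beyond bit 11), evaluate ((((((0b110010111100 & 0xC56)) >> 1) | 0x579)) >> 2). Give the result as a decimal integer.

478

0b110010111100 = 110010111100
0xC56 = 110001010110
→ & → 110000010100 = 3092
→ >> 1 → 011000001010 = 1546
0x579 = 010101111001
→ | → 011101111011 = 1915
→ >> 2 → 000111011110 = 478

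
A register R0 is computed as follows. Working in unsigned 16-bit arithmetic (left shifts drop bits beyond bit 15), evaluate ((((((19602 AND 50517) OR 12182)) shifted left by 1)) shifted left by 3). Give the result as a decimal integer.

63840

19602 = 0100110010010010
50517 = 1100010101010101
→ AND → 0100010000010000 = 17424
12182 = 0010111110010110
→ OR → 0110111110010110 = 28566
→ shifted left by 1 (mod 2^16) → 1101111100101100 = 57132
→ shifted left by 3 (mod 2^16) → 1111100101100000 = 63840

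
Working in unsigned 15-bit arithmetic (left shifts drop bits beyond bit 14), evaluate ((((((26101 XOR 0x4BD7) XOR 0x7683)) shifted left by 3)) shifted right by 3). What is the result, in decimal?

2209

26101 = 110010111110101
0x4BD7 = 100101111010111
→ XOR → 010111000100010 = 11810
0x7683 = 111011010000011
→ XOR → 101100010100001 = 22689
→ shifted left by 3 (mod 2^15) → 100010100001000 = 17672
→ shifted right by 3 → 000100010100001 = 2209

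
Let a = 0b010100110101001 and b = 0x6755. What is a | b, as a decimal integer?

a = 010100110101001
0x6755 = 110011101010101
 OR → 110111111111101 = 28669

28669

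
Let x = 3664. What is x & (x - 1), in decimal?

x = 111001010000 = 3664
x - 1 = 111001001111
AND   = 111001000000 = 3648
(x & (x - 1) clears the lowest set bit of x.)

3648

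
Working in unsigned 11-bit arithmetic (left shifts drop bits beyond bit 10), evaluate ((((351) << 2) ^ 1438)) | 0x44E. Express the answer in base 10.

351 = 00101011111
→ << 2 (mod 2^11) → 10101111100 = 1404
1438 = 10110011110
→ ^ → 00011100010 = 226
0x44E = 10001001110
→ | → 10011101110 = 1262

1262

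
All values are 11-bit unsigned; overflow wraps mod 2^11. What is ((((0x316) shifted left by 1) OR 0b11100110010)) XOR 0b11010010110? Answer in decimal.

0x316 = 01100010110
→ shifted left by 1 (mod 2^11) → 11000101100 = 1580
0b11100110010 = 11100110010
→ OR → 11100111110 = 1854
0b11010010110 = 11010010110
→ XOR → 00110101000 = 424

424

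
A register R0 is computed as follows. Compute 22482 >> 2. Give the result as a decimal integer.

22482 = 101011111010010
shift right by 2 → 001010111110100 = 5620
(equivalently, floor(22482 / 4))

5620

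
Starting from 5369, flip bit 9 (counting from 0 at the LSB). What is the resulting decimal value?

x = 1010011111001
bit 9 is currently 0; toggle it via x ^ (1 << 9) = x ^ 512
→ 1011011111001 = 5881

5881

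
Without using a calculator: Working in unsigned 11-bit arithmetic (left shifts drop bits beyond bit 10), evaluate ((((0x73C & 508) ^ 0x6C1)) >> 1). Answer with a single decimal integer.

1022

0x73C = 11100111100
508 = 00111111100
→ & → 00100111100 = 316
0x6C1 = 11011000001
→ ^ → 11111111101 = 2045
→ >> 1 → 01111111110 = 1022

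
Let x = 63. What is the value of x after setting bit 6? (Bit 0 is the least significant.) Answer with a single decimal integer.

x = 00000111111
bit 6 is currently 0; set it via x | (1 << 6) = x | 64
→ 00001111111 = 127

127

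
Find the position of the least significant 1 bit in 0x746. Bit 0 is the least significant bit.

0x746 = 11101000110
Trailing zeros: 1, so the lowest set bit is bit 1 (value 2).

1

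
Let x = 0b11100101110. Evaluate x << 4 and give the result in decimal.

29408

x = 000011100101110
shift left by 4 → 111001011100000 = 29408
(equivalently, 1838 × 2^4 = 1838 × 16)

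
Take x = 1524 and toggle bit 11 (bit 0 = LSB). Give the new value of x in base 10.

x = 0010111110100
bit 11 is currently 0; toggle it via x ^ (1 << 11) = x ^ 2048
→ 0110111110100 = 3572

3572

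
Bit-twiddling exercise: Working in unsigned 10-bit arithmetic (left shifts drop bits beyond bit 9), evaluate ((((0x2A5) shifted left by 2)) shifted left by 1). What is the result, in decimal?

296

0x2A5 = 1010100101
→ shifted left by 2 (mod 2^10) → 1010010100 = 660
→ shifted left by 1 (mod 2^10) → 0100101000 = 296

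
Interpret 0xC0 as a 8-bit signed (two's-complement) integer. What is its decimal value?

pattern = 11000000 (MSB is 1 ⇒ negative)
Invert: 00111111, add 1 → 01000000 = 64, so the value is -64.
(Equivalently: 192 - 2^8 = 192 - 256 = -64.)

-64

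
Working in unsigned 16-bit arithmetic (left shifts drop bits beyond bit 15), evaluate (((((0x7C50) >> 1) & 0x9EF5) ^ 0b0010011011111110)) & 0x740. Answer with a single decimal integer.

64

0x7C50 = 0111110001010000
→ >> 1 → 0011111000101000 = 15912
0x9EF5 = 1001111011110101
→ & → 0001111000100000 = 7712
0b0010011011111110 = 0010011011111110
→ ^ → 0011100011011110 = 14558
0x740 = 0000011101000000
→ & → 0000000001000000 = 64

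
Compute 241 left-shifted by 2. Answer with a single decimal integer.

964

241 = 0011110001
shift left by 2 → 1111000100 = 964
(equivalently, 241 × 2^2 = 241 × 4)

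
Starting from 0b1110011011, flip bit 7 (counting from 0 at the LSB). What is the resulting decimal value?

x = 1110011011
bit 7 is currently 1; toggle it via x ^ (1 << 7) = x ^ 128
→ 1100011011 = 795

795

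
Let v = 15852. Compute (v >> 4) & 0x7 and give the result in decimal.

6

v = 011110111101100
Shift right by 4: 01111011110
Mask low 3 bits: 110 = 6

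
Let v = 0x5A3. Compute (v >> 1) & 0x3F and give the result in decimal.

17

v = 010110100011
Shift right by 1: 01011010001
Mask low 6 bits: 010001 = 17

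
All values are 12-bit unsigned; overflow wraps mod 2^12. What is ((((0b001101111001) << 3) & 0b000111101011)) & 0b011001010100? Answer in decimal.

64

0b001101111001 = 001101111001
→ << 3 (mod 2^12) → 101111001000 = 3016
0b000111101011 = 000111101011
→ & → 000111001000 = 456
0b011001010100 = 011001010100
→ & → 000001000000 = 64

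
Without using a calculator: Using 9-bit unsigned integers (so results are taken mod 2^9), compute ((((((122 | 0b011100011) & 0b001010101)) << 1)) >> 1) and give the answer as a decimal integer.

81

122 = 001111010
0b011100011 = 011100011
→ | → 011111011 = 251
0b001010101 = 001010101
→ & → 001010001 = 81
→ << 1 (mod 2^9) → 010100010 = 162
→ >> 1 → 001010001 = 81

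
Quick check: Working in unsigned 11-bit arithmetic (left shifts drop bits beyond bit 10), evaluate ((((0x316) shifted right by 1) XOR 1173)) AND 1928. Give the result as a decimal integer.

0x316 = 01100010110
→ shifted right by 1 → 00110001011 = 395
1173 = 10010010101
→ XOR → 10100011110 = 1310
1928 = 11110001000
→ AND → 10100001000 = 1288

1288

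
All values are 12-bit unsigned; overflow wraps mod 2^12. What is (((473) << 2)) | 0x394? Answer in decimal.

473 = 000111011001
→ << 2 (mod 2^12) → 011101100100 = 1892
0x394 = 001110010100
→ | → 011111110100 = 2036

2036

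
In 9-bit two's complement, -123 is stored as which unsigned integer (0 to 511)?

123 in 9 bits: 001111011
Invert: 110000100
Add 1:  110000101 = 389
(Check: 2^9 - 123 = 512 - 123 = 389.)

389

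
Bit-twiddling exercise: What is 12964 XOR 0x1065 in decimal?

12964 = 11001010100100
0x1065 = 01000001100101
XOR → 10001011000001 = 8897

8897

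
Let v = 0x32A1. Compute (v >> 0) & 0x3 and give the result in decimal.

1

v = 011001010100001
Shift right by 0: 011001010100001
Mask low 2 bits: 01 = 1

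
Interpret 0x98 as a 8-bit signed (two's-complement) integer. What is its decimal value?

pattern = 10011000 (MSB is 1 ⇒ negative)
Invert: 01100111, add 1 → 01101000 = 104, so the value is -104.
(Equivalently: 152 - 2^8 = 152 - 256 = -104.)

-104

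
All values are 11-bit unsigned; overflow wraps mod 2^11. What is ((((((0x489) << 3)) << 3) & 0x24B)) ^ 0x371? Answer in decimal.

0x489 = 10010001001
→ << 3 (mod 2^11) → 10001001000 = 1096
→ << 3 (mod 2^11) → 01001000000 = 576
0x24B = 01001001011
→ & → 01001000000 = 576
0x371 = 01101110001
→ ^ → 00100110001 = 305

305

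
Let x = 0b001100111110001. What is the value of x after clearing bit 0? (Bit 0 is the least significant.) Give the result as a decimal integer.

6640

x = 001100111110001
bit 0 is currently 1; clear it via x & ~(1 << 0) = x & ~1
→ 001100111110000 = 6640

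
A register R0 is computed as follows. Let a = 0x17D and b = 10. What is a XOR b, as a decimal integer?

0x17D = 101111101
10 = 000001010
XOR → 101110111 = 375

375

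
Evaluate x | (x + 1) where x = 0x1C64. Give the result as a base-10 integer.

x = 1110001100100 = 7268
x + 1 = 1110001100101
OR    = 1110001100101 = 7269
(x | (x + 1) sets the lowest cleared bit.)

7269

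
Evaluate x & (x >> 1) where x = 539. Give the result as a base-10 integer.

x = 1000011011 = 539
x>>1 = 0100001101
AND  = 0000001001 = 9
(x & (x >> 1) has a 1 wherever x has two consecutive 1 bits.)

9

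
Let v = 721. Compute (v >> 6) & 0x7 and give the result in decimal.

v = 01011010001
Shift right by 6: 01011
Mask low 3 bits: 011 = 3

3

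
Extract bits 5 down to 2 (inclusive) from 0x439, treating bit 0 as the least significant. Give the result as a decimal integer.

14

v = 10000111001
Shift right by 2: 100001110
Mask low 4 bits: 1110 = 14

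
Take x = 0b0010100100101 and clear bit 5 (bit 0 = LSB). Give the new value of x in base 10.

x = 0010100100101
bit 5 is currently 1; clear it via x & ~(1 << 5) = x & ~32
→ 0010100000101 = 1285

1285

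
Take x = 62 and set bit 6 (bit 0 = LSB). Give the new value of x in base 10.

x = 000111110
bit 6 is currently 0; set it via x | (1 << 6) = x | 64
→ 001111110 = 126

126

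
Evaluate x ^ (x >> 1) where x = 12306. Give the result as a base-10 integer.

10267

x = 11000000010010 = 12306
x>>1 = 01100000001001
XOR  = 10100000011011 = 10267
(x ^ (x >> 1) gives the standard binary-reflected Gray code of x.)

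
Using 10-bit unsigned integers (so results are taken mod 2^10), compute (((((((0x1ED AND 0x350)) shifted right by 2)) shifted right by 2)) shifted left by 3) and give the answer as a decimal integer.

0x1ED = 0111101101
0x350 = 1101010000
→ AND → 0101000000 = 320
→ shifted right by 2 → 0001010000 = 80
→ shifted right by 2 → 0000010100 = 20
→ shifted left by 3 (mod 2^10) → 0010100000 = 160

160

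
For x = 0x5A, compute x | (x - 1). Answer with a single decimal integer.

91

x = 1011010 = 90
x - 1 = 1011001
OR    = 1011011 = 91
(x | (x - 1) sets all bits below the lowest set bit.)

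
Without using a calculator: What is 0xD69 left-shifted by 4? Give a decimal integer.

0xD69 = 0000110101101001
shift left by 4 → 1101011010010000 = 54928
(equivalently, 3433 × 2^4 = 3433 × 16)

54928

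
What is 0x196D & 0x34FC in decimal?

4204

0x196D = 01100101101101
0x34FC = 11010011111100
AND → 01000001101100 = 4204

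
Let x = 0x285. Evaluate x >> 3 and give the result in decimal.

80

0x285 = 1010000101
shift right by 3 → 0001010000 = 80
(equivalently, floor(645 / 8))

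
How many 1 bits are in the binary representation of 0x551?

5

0x551 = 10101010001
Count the 1s: 1 + 1 + 1 + 1 + 1 = 5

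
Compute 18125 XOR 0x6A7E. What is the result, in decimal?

18125 = 100011011001101
0x6A7E = 110101001111110
XOR → 010110010110011 = 11443

11443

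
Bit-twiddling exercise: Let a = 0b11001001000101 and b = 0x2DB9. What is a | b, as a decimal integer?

a = 11001001000101
0x2DB9 = 10110110111001
 OR → 11111111111101 = 16381

16381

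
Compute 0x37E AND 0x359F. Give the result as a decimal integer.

0x37E = 00001101111110
0x359F = 11010110011111
AND → 00000100011110 = 286

286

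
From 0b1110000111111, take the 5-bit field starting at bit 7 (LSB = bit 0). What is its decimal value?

24

v = 1110000111111
Shift right by 7: 111000
Mask low 5 bits: 11000 = 24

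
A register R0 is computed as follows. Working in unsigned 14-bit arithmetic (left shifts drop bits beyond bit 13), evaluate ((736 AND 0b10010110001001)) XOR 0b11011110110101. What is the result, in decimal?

14133

736 = 00001011100000
0b10010110001001 = 10010110001001
→ AND → 00000010000000 = 128
0b11011110110101 = 11011110110101
→ XOR → 11011100110101 = 14133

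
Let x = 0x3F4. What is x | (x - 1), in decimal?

x = 1111110100 = 1012
x - 1 = 1111110011
OR    = 1111110111 = 1015
(x | (x - 1) sets all bits below the lowest set bit.)

1015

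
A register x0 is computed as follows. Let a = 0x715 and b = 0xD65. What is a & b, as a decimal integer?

1285

0x715 = 011100010101
0xD65 = 110101100101
AND → 010100000101 = 1285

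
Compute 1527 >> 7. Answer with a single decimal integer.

1527 = 10111110111
shift right by 7 → 00000001011 = 11
(equivalently, floor(1527 / 128))

11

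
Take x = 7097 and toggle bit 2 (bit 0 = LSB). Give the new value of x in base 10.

x = 0001101110111001
bit 2 is currently 0; toggle it via x ^ (1 << 2) = x ^ 4
→ 0001101110111101 = 7101

7101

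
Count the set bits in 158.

158 = 10011110
Count the 1s: 1 + 1 + 1 + 1 + 1 = 5

5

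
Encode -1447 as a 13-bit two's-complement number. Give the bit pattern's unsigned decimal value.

1447 in 13 bits: 0010110100111
Invert: 1101001011000
Add 1:  1101001011001 = 6745
(Check: 2^13 - 1447 = 8192 - 1447 = 6745.)

6745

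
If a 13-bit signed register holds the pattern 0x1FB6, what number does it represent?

pattern = 1111110110110 (MSB is 1 ⇒ negative)
Invert: 0000001001001, add 1 → 0000001001010 = 74, so the value is -74.
(Equivalently: 8118 - 2^13 = 8118 - 8192 = -74.)

-74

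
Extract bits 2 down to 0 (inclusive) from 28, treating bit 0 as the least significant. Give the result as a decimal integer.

4

v = 00011100
Shift right by 0: 00011100
Mask low 3 bits: 100 = 4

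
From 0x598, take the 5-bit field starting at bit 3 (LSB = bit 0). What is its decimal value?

v = 10110011000
Shift right by 3: 10110011
Mask low 5 bits: 10011 = 19

19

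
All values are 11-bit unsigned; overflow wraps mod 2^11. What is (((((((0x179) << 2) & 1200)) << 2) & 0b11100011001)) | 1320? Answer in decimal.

0x179 = 00101111001
→ << 2 (mod 2^11) → 10111100100 = 1508
1200 = 10010110000
→ & → 10010100000 = 1184
→ << 2 (mod 2^11) → 01010000000 = 640
0b11100011001 = 11100011001
→ & → 01000000000 = 512
1320 = 10100101000
→ | → 11100101000 = 1832

1832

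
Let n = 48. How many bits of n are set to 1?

2

48 = 110000
Count the 1s: 1 + 1 = 2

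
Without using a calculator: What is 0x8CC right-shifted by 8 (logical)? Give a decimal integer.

8

0x8CC = 100011001100
shift right by 8 → 000000001000 = 8
(equivalently, floor(2252 / 256))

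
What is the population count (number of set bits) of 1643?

1643 = 11001101011
Count the 1s: 1 + 1 + 1 + 1 + 1 + 1 + 1 = 7

7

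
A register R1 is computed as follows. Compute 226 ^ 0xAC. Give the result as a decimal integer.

78

226 = 11100010
0xAC = 10101100
XOR → 01001110 = 78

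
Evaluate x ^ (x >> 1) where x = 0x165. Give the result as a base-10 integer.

x = 101100101 = 357
x>>1 = 010110010
XOR  = 111010111 = 471
(x ^ (x >> 1) gives the standard binary-reflected Gray code of x.)

471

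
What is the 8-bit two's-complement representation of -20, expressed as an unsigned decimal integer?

236

20 in 8 bits: 00010100
Invert: 11101011
Add 1:  11101100 = 236
(Check: 2^8 - 20 = 256 - 20 = 236.)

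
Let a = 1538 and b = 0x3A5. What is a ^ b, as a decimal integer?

1447

1538 = 11000000010
0x3A5 = 01110100101
XOR → 10110100111 = 1447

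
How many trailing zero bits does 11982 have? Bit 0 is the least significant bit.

1

11982 = 10111011001110
Trailing zeros: 1, so the lowest set bit is bit 1 (value 2).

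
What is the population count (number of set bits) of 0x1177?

0x1177 = 1000101110111
Count the 1s: 1 + 1 + 1 + 1 + 1 + 1 + 1 + 1 = 8

8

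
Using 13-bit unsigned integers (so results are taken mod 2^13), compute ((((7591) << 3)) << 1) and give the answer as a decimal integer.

6768

7591 = 1110110100111
→ << 3 (mod 2^13) → 0110100111000 = 3384
→ << 1 (mod 2^13) → 1101001110000 = 6768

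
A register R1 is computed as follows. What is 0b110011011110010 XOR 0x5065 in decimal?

13975

a = 110011011110010
0x5065 = 101000001100101
XOR → 011011010010111 = 13975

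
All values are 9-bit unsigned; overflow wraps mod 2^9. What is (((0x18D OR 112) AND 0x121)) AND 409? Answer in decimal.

0x18D = 110001101
112 = 001110000
→ OR → 111111101 = 509
0x121 = 100100001
→ AND → 100100001 = 289
409 = 110011001
→ AND → 100000001 = 257

257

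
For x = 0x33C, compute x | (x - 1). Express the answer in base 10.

831

x = 1100111100 = 828
x - 1 = 1100111011
OR    = 1100111111 = 831
(x | (x - 1) sets all bits below the lowest set bit.)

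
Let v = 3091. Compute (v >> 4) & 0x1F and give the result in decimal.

1

v = 110000010011
Shift right by 4: 11000001
Mask low 5 bits: 00001 = 1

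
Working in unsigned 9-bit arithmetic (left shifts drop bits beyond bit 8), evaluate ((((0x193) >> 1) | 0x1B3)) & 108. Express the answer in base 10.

0x193 = 110010011
→ >> 1 → 011001001 = 201
0x1B3 = 110110011
→ | → 111111011 = 507
108 = 001101100
→ & → 001101000 = 104

104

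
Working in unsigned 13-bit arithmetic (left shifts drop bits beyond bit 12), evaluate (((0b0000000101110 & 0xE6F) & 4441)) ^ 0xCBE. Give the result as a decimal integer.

0b0000000101110 = 0000000101110
0xE6F = 0111001101111
→ & → 0000000101110 = 46
4441 = 1000101011001
→ & → 0000000001000 = 8
0xCBE = 0110010111110
→ ^ → 0110010110110 = 3254

3254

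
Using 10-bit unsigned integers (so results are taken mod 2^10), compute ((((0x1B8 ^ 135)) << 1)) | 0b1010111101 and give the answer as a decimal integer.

0x1B8 = 0110111000
135 = 0010000111
→ ^ → 0100111111 = 319
→ << 1 (mod 2^10) → 1001111110 = 638
0b1010111101 = 1010111101
→ | → 1011111111 = 767

767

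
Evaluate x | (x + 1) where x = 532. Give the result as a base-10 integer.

x = 1000010100 = 532
x + 1 = 1000010101
OR    = 1000010101 = 533
(x | (x + 1) sets the lowest cleared bit.)

533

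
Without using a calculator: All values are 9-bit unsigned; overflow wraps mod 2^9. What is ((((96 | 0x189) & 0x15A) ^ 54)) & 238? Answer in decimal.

96 = 001100000
0x189 = 110001001
→ | → 111101001 = 489
0x15A = 101011010
→ & → 101001000 = 328
54 = 000110110
→ ^ → 101111110 = 382
238 = 011101110
→ & → 001101110 = 110

110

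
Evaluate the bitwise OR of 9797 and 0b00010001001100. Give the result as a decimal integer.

9805

9797 = 10011001000101
b = 00010001001100
 OR → 10011001001101 = 9805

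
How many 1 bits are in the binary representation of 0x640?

0x640 = 11001000000
Count the 1s: 1 + 1 + 1 = 3

3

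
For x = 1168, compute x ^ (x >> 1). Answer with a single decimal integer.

x = 10010010000 = 1168
x>>1 = 01001001000
XOR  = 11011011000 = 1752
(x ^ (x >> 1) gives the standard binary-reflected Gray code of x.)

1752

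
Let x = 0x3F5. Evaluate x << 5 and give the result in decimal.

32416

0x3F5 = 000001111110101
shift left by 5 → 111111010100000 = 32416
(equivalently, 1013 × 2^5 = 1013 × 32)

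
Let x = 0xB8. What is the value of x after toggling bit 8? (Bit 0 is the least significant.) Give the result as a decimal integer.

x = 0010111000
bit 8 is currently 0; toggle it via x ^ (1 << 8) = x ^ 256
→ 0110111000 = 440

440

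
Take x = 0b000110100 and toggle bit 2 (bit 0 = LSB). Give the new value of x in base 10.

48

x = 000110100
bit 2 is currently 1; toggle it via x ^ (1 << 2) = x ^ 4
→ 000110000 = 48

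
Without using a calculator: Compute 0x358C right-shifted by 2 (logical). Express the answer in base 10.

3427

0x358C = 11010110001100
shift right by 2 → 00110101100011 = 3427
(equivalently, floor(13708 / 4))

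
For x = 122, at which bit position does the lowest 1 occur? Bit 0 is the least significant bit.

122 = 1111010
Trailing zeros: 1, so the lowest set bit is bit 1 (value 2).

1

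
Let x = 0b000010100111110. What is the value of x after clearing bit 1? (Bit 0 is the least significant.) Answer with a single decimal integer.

1340

x = 000010100111110
bit 1 is currently 1; clear it via x & ~(1 << 1) = x & ~2
→ 000010100111100 = 1340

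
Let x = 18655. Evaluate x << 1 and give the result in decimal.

18655 = 0100100011011111
shift left by 1 → 1001000110111110 = 37310
(equivalently, 18655 × 2^1 = 18655 × 2)

37310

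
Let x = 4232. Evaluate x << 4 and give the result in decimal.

4232 = 00001000010001000
shift left by 4 → 10000100010000000 = 67712
(equivalently, 4232 × 2^4 = 4232 × 16)

67712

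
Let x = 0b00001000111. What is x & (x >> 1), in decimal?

3

x = 1000111 = 71
x>>1 = 0100011
AND  = 0000011 = 3
(x & (x >> 1) has a 1 wherever x has two consecutive 1 bits.)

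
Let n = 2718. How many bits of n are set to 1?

2718 = 101010011110
Count the 1s: 1 + 1 + 1 + 1 + 1 + 1 + 1 = 7

7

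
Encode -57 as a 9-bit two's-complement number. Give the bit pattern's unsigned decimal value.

57 in 9 bits: 000111001
Invert: 111000110
Add 1:  111000111 = 455
(Check: 2^9 - 57 = 512 - 57 = 455.)

455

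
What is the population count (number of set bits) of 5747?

8

5747 = 1011001110011
Count the 1s: 1 + 1 + 1 + 1 + 1 + 1 + 1 + 1 = 8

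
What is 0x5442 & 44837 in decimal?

0x5442 = 0101010001000010
44837 = 1010111100100101
AND → 0000010000000000 = 1024

1024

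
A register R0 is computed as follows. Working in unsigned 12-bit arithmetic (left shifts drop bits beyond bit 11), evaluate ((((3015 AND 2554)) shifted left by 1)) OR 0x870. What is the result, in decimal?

3015 = 101111000111
2554 = 100111111010
→ AND → 100111000010 = 2498
→ shifted left by 1 (mod 2^12) → 001110000100 = 900
0x870 = 100001110000
→ OR → 101111110100 = 3060

3060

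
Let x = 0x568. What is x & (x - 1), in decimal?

x = 10101101000 = 1384
x - 1 = 10101100111
AND   = 10101100000 = 1376
(x & (x - 1) clears the lowest set bit of x.)

1376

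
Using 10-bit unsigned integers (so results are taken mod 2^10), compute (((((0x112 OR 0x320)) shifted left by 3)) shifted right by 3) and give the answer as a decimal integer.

50

0x112 = 0100010010
0x320 = 1100100000
→ OR → 1100110010 = 818
→ shifted left by 3 (mod 2^10) → 0110010000 = 400
→ shifted right by 3 → 0000110010 = 50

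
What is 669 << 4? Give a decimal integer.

669 = 00001010011101
shift left by 4 → 10100111010000 = 10704
(equivalently, 669 × 2^4 = 669 × 16)

10704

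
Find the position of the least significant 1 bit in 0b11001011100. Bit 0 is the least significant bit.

0b11001011100 = 11001011100
Trailing zeros: 2, so the lowest set bit is bit 2 (value 4).

2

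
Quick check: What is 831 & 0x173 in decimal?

307

831 = 1100111111
0x173 = 0101110011
AND → 0100110011 = 307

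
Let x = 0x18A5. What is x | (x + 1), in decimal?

6311

x = 1100010100101 = 6309
x + 1 = 1100010100110
OR    = 1100010100111 = 6311
(x | (x + 1) sets the lowest cleared bit.)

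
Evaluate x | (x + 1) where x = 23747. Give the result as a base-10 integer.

x = 101110011000011 = 23747
x + 1 = 101110011000100
OR    = 101110011000111 = 23751
(x | (x + 1) sets the lowest cleared bit.)

23751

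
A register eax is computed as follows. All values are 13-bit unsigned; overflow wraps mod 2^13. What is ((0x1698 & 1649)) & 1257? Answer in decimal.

1024

0x1698 = 1011010011000
1649 = 0011001110001
→ & → 0011000010000 = 1552
1257 = 0010011101001
→ & → 0010000000000 = 1024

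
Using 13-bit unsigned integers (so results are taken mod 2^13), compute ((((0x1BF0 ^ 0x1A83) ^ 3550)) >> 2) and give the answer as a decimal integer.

811

0x1BF0 = 1101111110000
0x1A83 = 1101010000011
→ ^ → 0000101110011 = 371
3550 = 0110111011110
→ ^ → 0110010101101 = 3245
→ >> 2 → 0001100101011 = 811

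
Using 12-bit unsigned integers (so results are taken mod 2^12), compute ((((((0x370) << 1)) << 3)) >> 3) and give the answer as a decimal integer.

224

0x370 = 001101110000
→ << 1 (mod 2^12) → 011011100000 = 1760
→ << 3 (mod 2^12) → 011100000000 = 1792
→ >> 3 → 000011100000 = 224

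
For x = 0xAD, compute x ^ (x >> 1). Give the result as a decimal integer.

x = 10101101 = 173
x>>1 = 01010110
XOR  = 11111011 = 251
(x ^ (x >> 1) gives the standard binary-reflected Gray code of x.)

251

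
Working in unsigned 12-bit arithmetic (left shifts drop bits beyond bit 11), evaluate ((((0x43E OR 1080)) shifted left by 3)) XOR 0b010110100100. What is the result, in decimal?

0x43E = 010000111110
1080 = 010000111000
→ OR → 010000111110 = 1086
→ shifted left by 3 (mod 2^12) → 000111110000 = 496
0b010110100100 = 010110100100
→ XOR → 010001010100 = 1108

1108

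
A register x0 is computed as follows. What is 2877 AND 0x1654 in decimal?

2877 = 0101100111101
0x1654 = 1011001010100
AND → 0001000010100 = 532

532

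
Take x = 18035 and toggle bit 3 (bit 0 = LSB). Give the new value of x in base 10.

18043

x = 100011001110011
bit 3 is currently 0; toggle it via x ^ (1 << 3) = x ^ 8
→ 100011001111011 = 18043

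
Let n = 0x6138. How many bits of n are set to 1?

0x6138 = 110000100111000
Count the 1s: 1 + 1 + 1 + 1 + 1 + 1 = 6

6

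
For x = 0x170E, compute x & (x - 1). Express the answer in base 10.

x = 1011100001110 = 5902
x - 1 = 1011100001101
AND   = 1011100001100 = 5900
(x & (x - 1) clears the lowest set bit of x.)

5900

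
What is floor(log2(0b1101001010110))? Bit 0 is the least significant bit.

0b1101001010110 = 1101001010110
The topmost 1 is at position 12 (since 2^12 = 4096 ≤ 6742 < 8192).

12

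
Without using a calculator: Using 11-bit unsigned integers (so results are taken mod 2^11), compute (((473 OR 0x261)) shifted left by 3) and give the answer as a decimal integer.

473 = 00111011001
0x261 = 01001100001
→ OR → 01111111001 = 1017
→ shifted left by 3 (mod 2^11) → 11111001000 = 1992

1992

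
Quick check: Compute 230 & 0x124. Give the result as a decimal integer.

36

230 = 011100110
0x124 = 100100100
AND → 000100100 = 36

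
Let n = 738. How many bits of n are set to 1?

5

738 = 1011100010
Count the 1s: 1 + 1 + 1 + 1 + 1 = 5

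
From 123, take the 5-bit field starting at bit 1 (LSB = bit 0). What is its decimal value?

v = 01111011
Shift right by 1: 0111101
Mask low 5 bits: 11101 = 29

29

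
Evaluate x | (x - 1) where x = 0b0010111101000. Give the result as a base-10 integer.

1519

x = 10111101000 = 1512
x - 1 = 10111100111
OR    = 10111101111 = 1519
(x | (x - 1) sets all bits below the lowest set bit.)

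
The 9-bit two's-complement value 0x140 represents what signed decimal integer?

-192

pattern = 101000000 (MSB is 1 ⇒ negative)
Invert: 010111111, add 1 → 011000000 = 192, so the value is -192.
(Equivalently: 320 - 2^9 = 320 - 512 = -192.)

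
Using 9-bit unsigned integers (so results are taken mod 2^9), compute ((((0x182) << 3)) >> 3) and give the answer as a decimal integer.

2

0x182 = 110000010
→ << 3 (mod 2^9) → 000010000 = 16
→ >> 3 → 000000010 = 2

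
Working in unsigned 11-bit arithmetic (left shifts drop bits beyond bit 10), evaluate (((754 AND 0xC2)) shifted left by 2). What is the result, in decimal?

754 = 01011110010
0xC2 = 00011000010
→ AND → 00011000010 = 194
→ shifted left by 2 (mod 2^11) → 01100001000 = 776

776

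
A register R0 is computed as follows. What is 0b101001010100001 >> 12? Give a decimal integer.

5

x = 101001010100001
shift right by 12 → 000000000000101 = 5
(equivalently, floor(21153 / 4096))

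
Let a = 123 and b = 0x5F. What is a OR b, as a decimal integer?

123 = 1111011
0x5F = 1011111
 OR → 1111111 = 127

127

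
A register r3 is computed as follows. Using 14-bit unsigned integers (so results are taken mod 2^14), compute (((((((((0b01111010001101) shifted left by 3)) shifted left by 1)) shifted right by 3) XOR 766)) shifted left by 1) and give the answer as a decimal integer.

0b01111010001101 = 01111010001101
→ shifted left by 3 (mod 2^14) → 11010001101000 = 13416
→ shifted left by 1 (mod 2^14) → 10100011010000 = 10448
→ shifted right by 3 → 00010100011010 = 1306
766 = 00001011111110
→ XOR → 00011111100100 = 2020
→ shifted left by 1 (mod 2^14) → 00111111001000 = 4040

4040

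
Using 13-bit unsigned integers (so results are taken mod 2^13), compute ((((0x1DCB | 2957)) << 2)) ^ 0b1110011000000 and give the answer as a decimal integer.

0x1DCB = 1110111001011
2957 = 0101110001101
→ | → 1111111001111 = 8143
→ << 2 (mod 2^13) → 1111100111100 = 7996
0b1110011000000 = 1110011000000
→ ^ → 0001111111100 = 1020

1020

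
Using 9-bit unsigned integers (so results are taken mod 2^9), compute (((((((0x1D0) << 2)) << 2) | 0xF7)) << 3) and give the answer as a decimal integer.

440

0x1D0 = 111010000
→ << 2 (mod 2^9) → 101000000 = 320
→ << 2 (mod 2^9) → 100000000 = 256
0xF7 = 011110111
→ | → 111110111 = 503
→ << 3 (mod 2^9) → 110111000 = 440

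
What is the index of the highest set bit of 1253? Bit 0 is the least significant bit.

10

1253 = 10011100101
The topmost 1 is at position 10 (since 2^10 = 1024 ≤ 1253 < 2048).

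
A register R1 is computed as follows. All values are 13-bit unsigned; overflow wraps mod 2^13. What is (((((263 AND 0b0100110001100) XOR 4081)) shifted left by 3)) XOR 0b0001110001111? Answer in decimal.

5159

263 = 0000100000111
0b0100110001100 = 0100110001100
→ AND → 0000100000100 = 260
4081 = 0111111110001
→ XOR → 0111011110101 = 3829
→ shifted left by 3 (mod 2^13) → 1011110101000 = 6056
0b0001110001111 = 0001110001111
→ XOR → 1010000100111 = 5159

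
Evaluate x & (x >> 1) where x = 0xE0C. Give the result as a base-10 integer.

x = 111000001100 = 3596
x>>1 = 011100000110
AND  = 011000000100 = 1540
(x & (x >> 1) has a 1 wherever x has two consecutive 1 bits.)

1540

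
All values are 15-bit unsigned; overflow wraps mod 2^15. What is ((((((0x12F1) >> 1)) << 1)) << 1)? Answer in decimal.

0x12F1 = 001001011110001
→ >> 1 → 000100101111000 = 2424
→ << 1 (mod 2^15) → 001001011110000 = 4848
→ << 1 (mod 2^15) → 010010111100000 = 9696

9696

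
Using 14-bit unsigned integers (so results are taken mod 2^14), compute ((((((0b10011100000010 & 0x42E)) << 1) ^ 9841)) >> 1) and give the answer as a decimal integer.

5946

0b10011100000010 = 10011100000010
0x42E = 00010000101110
→ & → 00010000000010 = 1026
→ << 1 (mod 2^14) → 00100000000100 = 2052
9841 = 10011001110001
→ ^ → 10111001110101 = 11893
→ >> 1 → 01011100111010 = 5946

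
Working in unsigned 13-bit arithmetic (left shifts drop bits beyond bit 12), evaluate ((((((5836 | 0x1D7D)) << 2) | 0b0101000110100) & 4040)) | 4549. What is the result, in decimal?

8133

5836 = 1011011001100
0x1D7D = 1110101111101
→ | → 1111111111101 = 8189
→ << 2 (mod 2^13) → 1111111110100 = 8180
0b0101000110100 = 0101000110100
→ | → 1111111110100 = 8180
4040 = 0111111001000
→ & → 0111111000000 = 4032
4549 = 1000111000101
→ | → 1111111000101 = 8133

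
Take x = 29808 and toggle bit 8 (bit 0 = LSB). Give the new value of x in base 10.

x = 0111010001110000
bit 8 is currently 0; toggle it via x ^ (1 << 8) = x ^ 256
→ 0111010101110000 = 30064

30064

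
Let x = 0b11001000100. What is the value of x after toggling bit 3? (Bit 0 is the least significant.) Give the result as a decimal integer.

x = 11001000100
bit 3 is currently 0; toggle it via x ^ (1 << 3) = x ^ 8
→ 11001001100 = 1612

1612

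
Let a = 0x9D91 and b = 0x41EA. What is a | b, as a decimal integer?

0x9D91 = 1001110110010001
0x41EA = 0100000111101010
 OR → 1101110111111011 = 56827

56827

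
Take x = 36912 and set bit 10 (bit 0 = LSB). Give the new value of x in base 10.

37936

x = 1001000000110000
bit 10 is currently 0; set it via x | (1 << 10) = x | 1024
→ 1001010000110000 = 37936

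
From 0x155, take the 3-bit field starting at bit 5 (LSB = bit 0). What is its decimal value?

2

v = 101010101
Shift right by 5: 1010
Mask low 3 bits: 010 = 2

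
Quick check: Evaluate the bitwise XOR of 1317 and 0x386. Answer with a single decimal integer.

1317 = 10100100101
0x386 = 01110000110
XOR → 11010100011 = 1699

1699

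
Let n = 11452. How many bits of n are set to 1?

8

11452 = 10110010111100
Count the 1s: 1 + 1 + 1 + 1 + 1 + 1 + 1 + 1 = 8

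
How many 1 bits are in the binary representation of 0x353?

0x353 = 1101010011
Count the 1s: 1 + 1 + 1 + 1 + 1 + 1 = 6

6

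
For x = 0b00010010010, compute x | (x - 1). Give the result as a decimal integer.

x = 10010010 = 146
x - 1 = 10010001
OR    = 10010011 = 147
(x | (x - 1) sets all bits below the lowest set bit.)

147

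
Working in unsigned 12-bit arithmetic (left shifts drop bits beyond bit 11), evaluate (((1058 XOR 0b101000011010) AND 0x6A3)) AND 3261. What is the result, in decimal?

1056

1058 = 010000100010
0b101000011010 = 101000011010
→ XOR → 111000111000 = 3640
0x6A3 = 011010100011
→ AND → 011000100000 = 1568
3261 = 110010111101
→ AND → 010000100000 = 1056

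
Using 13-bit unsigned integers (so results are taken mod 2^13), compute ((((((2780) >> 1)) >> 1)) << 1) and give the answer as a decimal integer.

2780 = 0101011011100
→ >> 1 → 0010101101110 = 1390
→ >> 1 → 0001010110111 = 695
→ << 1 (mod 2^13) → 0010101101110 = 1390

1390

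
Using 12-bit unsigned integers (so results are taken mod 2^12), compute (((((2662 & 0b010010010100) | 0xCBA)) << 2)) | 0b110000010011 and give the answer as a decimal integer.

3835

2662 = 101001100110
0b010010010100 = 010010010100
→ & → 000000000100 = 4
0xCBA = 110010111010
→ | → 110010111110 = 3262
→ << 2 (mod 2^12) → 001011111000 = 760
0b110000010011 = 110000010011
→ | → 111011111011 = 3835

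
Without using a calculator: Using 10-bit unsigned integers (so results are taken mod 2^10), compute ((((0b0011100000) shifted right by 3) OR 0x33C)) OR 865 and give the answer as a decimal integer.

0b0011100000 = 0011100000
→ shifted right by 3 → 0000011100 = 28
0x33C = 1100111100
→ OR → 1100111100 = 828
865 = 1101100001
→ OR → 1101111101 = 893

893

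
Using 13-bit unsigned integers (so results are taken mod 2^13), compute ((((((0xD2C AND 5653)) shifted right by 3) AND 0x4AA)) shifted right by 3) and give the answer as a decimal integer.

16

0xD2C = 0110100101100
5653 = 1011000010101
→ AND → 0010000000100 = 1028
→ shifted right by 3 → 0000010000000 = 128
0x4AA = 0010010101010
→ AND → 0000010000000 = 128
→ shifted right by 3 → 0000000010000 = 16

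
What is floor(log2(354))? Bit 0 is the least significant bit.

354 = 101100010
The topmost 1 is at position 8 (since 2^8 = 256 ≤ 354 < 512).

8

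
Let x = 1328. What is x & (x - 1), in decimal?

x = 10100110000 = 1328
x - 1 = 10100101111
AND   = 10100100000 = 1312
(x & (x - 1) clears the lowest set bit of x.)

1312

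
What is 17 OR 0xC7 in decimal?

17 = 00010001
0xC7 = 11000111
 OR → 11010111 = 215

215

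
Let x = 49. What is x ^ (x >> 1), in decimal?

41

x = 110001 = 49
x>>1 = 011000
XOR  = 101001 = 41
(x ^ (x >> 1) gives the standard binary-reflected Gray code of x.)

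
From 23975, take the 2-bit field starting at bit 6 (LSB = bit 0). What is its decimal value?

2

v = 101110110100111
Shift right by 6: 101110110
Mask low 2 bits: 10 = 2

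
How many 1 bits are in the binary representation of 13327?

13327 = 11010000001111
Count the 1s: 1 + 1 + 1 + 1 + 1 + 1 + 1 = 7

7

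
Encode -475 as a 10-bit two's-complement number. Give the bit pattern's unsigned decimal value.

549

475 in 10 bits: 0111011011
Invert: 1000100100
Add 1:  1000100101 = 549
(Check: 2^10 - 475 = 1024 - 475 = 549.)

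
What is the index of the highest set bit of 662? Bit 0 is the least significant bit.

662 = 1010010110
The topmost 1 is at position 9 (since 2^9 = 512 ≤ 662 < 1024).

9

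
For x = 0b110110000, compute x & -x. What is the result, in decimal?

x = 110110000 = 432
-x (two's complement) = …001010000
AND   = 000010000 = 16
(x & -x isolates the lowest set bit of x.)

16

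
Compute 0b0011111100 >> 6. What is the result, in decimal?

x = 11111100
shift right by 6 → 00000011 = 3
(equivalently, floor(252 / 64))

3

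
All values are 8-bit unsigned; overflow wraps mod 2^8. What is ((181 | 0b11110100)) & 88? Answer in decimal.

80

181 = 10110101
0b11110100 = 11110100
→ | → 11110101 = 245
88 = 01011000
→ & → 01010000 = 80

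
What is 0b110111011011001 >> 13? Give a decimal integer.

3

x = 110111011011001
shift right by 13 → 000000000000011 = 3
(equivalently, floor(28377 / 8192))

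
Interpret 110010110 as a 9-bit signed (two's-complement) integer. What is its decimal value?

pattern = 110010110 (MSB is 1 ⇒ negative)
Invert: 001101001, add 1 → 001101010 = 106, so the value is -106.
(Equivalently: 406 - 2^9 = 406 - 512 = -106.)

-106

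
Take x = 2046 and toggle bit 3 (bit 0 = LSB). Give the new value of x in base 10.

2038

x = 11111111110
bit 3 is currently 1; toggle it via x ^ (1 << 3) = x ^ 8
→ 11111110110 = 2038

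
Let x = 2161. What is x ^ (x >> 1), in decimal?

3145

x = 100001110001 = 2161
x>>1 = 010000111000
XOR  = 110001001001 = 3145
(x ^ (x >> 1) gives the standard binary-reflected Gray code of x.)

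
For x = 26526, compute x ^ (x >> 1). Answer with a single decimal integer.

x = 110011110011110 = 26526
x>>1 = 011001111001111
XOR  = 101010001010001 = 21585
(x ^ (x >> 1) gives the standard binary-reflected Gray code of x.)

21585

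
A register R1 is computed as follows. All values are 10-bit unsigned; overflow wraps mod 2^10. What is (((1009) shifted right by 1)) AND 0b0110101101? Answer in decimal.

424

1009 = 1111110001
→ shifted right by 1 → 0111111000 = 504
0b0110101101 = 0110101101
→ AND → 0110101000 = 424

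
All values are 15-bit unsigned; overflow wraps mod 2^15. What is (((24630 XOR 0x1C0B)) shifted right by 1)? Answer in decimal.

24630 = 110000000110110
0x1C0B = 001110000001011
→ XOR → 111110000111101 = 31805
→ shifted right by 1 → 011111000011110 = 15902

15902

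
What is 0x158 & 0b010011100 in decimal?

24

0x158 = 101011000
b = 010011100
AND → 000011000 = 24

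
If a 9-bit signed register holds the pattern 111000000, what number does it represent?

-64

pattern = 111000000 (MSB is 1 ⇒ negative)
Invert: 000111111, add 1 → 001000000 = 64, so the value is -64.
(Equivalently: 448 - 2^9 = 448 - 512 = -64.)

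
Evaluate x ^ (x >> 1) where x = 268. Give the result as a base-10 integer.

x = 100001100 = 268
x>>1 = 010000110
XOR  = 110001010 = 394
(x ^ (x >> 1) gives the standard binary-reflected Gray code of x.)

394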